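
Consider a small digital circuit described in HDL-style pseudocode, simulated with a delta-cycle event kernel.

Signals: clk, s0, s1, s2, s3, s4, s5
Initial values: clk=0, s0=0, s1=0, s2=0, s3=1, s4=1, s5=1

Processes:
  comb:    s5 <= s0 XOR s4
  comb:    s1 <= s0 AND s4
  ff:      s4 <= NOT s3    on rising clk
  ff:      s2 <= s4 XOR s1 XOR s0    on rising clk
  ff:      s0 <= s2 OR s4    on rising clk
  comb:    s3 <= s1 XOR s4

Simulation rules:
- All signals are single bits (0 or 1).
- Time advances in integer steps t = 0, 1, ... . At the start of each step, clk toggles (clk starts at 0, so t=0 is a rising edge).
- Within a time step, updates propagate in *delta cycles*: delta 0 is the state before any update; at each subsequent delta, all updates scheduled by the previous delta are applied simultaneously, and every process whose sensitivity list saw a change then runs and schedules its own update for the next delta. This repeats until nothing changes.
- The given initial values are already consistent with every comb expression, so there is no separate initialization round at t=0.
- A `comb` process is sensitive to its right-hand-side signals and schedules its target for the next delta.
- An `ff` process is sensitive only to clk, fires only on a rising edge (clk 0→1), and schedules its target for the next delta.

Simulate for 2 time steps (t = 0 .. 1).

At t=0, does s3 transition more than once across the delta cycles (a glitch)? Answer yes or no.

[bits: clk,s1,s5,s0,s4,s3,s2]
t=0: Δ0=0010110 Δ1=1010110 Δ2=1011011 Δ3=1011001 | 3Δ
t=1: Δ0=1011001 Δ1=0011001 | 1Δ

no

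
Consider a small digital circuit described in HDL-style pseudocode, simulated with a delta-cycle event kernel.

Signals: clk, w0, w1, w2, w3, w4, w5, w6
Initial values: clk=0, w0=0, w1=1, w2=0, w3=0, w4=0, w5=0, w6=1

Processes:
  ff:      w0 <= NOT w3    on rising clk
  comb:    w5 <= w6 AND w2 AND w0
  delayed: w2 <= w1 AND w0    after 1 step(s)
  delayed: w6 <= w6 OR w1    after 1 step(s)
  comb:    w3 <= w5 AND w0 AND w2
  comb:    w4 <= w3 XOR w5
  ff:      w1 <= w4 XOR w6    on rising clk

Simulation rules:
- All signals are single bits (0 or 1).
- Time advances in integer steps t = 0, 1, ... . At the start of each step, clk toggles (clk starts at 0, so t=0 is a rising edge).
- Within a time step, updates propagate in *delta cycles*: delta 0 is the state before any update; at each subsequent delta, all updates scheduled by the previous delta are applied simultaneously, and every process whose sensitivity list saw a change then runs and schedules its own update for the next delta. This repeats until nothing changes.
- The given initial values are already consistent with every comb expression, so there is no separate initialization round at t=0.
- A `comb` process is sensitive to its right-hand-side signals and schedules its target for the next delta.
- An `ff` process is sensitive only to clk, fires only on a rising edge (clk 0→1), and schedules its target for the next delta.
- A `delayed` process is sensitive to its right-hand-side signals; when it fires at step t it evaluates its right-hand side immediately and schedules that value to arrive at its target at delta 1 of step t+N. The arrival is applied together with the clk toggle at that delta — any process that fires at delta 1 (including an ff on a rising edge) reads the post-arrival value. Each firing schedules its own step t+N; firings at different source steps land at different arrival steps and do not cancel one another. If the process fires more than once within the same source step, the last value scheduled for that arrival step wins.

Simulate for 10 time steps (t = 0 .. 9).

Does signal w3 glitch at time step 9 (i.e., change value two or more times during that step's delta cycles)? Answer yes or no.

no

t0.Δ0 w6=1 w5=0 w4=0 w0=0 clk=0 w2=0 w3=0 w1=1
t0.Δ1 w6=1 w5=0 w4=0 w0=0 clk=1 w2=0 w3=0 w1=1
t0.Δ2 w6=1 w5=0 w4=0 w0=1 clk=1 w2=0 w3=0 w1=1
t1.Δ0 w6=1 w5=0 w4=0 w0=1 clk=1 w2=0 w3=0 w1=1
t1.Δ1 w6=1 w5=0 w4=0 w0=1 clk=0 w2=1 w3=0 w1=1
t1.Δ2 w6=1 w5=1 w4=0 w0=1 clk=0 w2=1 w3=0 w1=1
t1.Δ3 w6=1 w5=1 w4=1 w0=1 clk=0 w2=1 w3=1 w1=1
t1.Δ4 w6=1 w5=1 w4=0 w0=1 clk=0 w2=1 w3=1 w1=1
t2.Δ0 w6=1 w5=1 w4=0 w0=1 clk=0 w2=1 w3=1 w1=1
t2.Δ1 w6=1 w5=1 w4=0 w0=1 clk=1 w2=1 w3=1 w1=1
t2.Δ2 w6=1 w5=1 w4=0 w0=0 clk=1 w2=1 w3=1 w1=1
t2.Δ3 w6=1 w5=0 w4=0 w0=0 clk=1 w2=1 w3=0 w1=1
t3.Δ0 w6=1 w5=0 w4=0 w0=0 clk=1 w2=1 w3=0 w1=1
t3.Δ1 w6=1 w5=0 w4=0 w0=0 clk=0 w2=0 w3=0 w1=1
t4.Δ0 w6=1 w5=0 w4=0 w0=0 clk=0 w2=0 w3=0 w1=1
t4.Δ1 w6=1 w5=0 w4=0 w0=0 clk=1 w2=0 w3=0 w1=1
t4.Δ2 w6=1 w5=0 w4=0 w0=1 clk=1 w2=0 w3=0 w1=1
t5.Δ0 w6=1 w5=0 w4=0 w0=1 clk=1 w2=0 w3=0 w1=1
t5.Δ1 w6=1 w5=0 w4=0 w0=1 clk=0 w2=1 w3=0 w1=1
t5.Δ2 w6=1 w5=1 w4=0 w0=1 clk=0 w2=1 w3=0 w1=1
t5.Δ3 w6=1 w5=1 w4=1 w0=1 clk=0 w2=1 w3=1 w1=1
t5.Δ4 w6=1 w5=1 w4=0 w0=1 clk=0 w2=1 w3=1 w1=1
t6.Δ0 w6=1 w5=1 w4=0 w0=1 clk=0 w2=1 w3=1 w1=1
t6.Δ1 w6=1 w5=1 w4=0 w0=1 clk=1 w2=1 w3=1 w1=1
t6.Δ2 w6=1 w5=1 w4=0 w0=0 clk=1 w2=1 w3=1 w1=1
t6.Δ3 w6=1 w5=0 w4=0 w0=0 clk=1 w2=1 w3=0 w1=1
t7.Δ0 w6=1 w5=0 w4=0 w0=0 clk=1 w2=1 w3=0 w1=1
t7.Δ1 w6=1 w5=0 w4=0 w0=0 clk=0 w2=0 w3=0 w1=1
t8.Δ0 w6=1 w5=0 w4=0 w0=0 clk=0 w2=0 w3=0 w1=1
t8.Δ1 w6=1 w5=0 w4=0 w0=0 clk=1 w2=0 w3=0 w1=1
t8.Δ2 w6=1 w5=0 w4=0 w0=1 clk=1 w2=0 w3=0 w1=1
t9.Δ0 w6=1 w5=0 w4=0 w0=1 clk=1 w2=0 w3=0 w1=1
t9.Δ1 w6=1 w5=0 w4=0 w0=1 clk=0 w2=1 w3=0 w1=1
t9.Δ2 w6=1 w5=1 w4=0 w0=1 clk=0 w2=1 w3=0 w1=1
t9.Δ3 w6=1 w5=1 w4=1 w0=1 clk=0 w2=1 w3=1 w1=1
t9.Δ4 w6=1 w5=1 w4=0 w0=1 clk=0 w2=1 w3=1 w1=1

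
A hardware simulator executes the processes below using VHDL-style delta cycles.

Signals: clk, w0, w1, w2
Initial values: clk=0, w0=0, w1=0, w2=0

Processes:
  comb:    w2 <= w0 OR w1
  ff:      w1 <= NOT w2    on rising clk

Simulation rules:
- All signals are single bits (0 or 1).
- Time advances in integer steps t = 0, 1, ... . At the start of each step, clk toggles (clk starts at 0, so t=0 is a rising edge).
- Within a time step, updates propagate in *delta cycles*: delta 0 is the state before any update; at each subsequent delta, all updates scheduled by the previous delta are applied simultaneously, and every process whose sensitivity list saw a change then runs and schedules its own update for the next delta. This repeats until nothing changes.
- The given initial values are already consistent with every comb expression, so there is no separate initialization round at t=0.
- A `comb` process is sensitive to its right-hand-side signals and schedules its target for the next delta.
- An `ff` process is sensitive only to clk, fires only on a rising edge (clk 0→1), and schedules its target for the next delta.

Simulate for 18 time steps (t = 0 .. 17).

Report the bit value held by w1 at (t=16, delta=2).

1

[bits: w2,w1,clk,w0]
t=0: Δ0=0000 Δ1=0010 Δ2=0110 Δ3=1110 | 3Δ
t=1: Δ0=1110 Δ1=1100 | 1Δ
t=2: Δ0=1100 Δ1=1110 Δ2=1010 Δ3=0010 | 3Δ
t=3: Δ0=0010 Δ1=0000 | 1Δ
t=4: Δ0=0000 Δ1=0010 Δ2=0110 Δ3=1110 | 3Δ
t=5: Δ0=1110 Δ1=1100 | 1Δ
t=6: Δ0=1100 Δ1=1110 Δ2=1010 Δ3=0010 | 3Δ
t=7: Δ0=0010 Δ1=0000 | 1Δ
t=8: Δ0=0000 Δ1=0010 Δ2=0110 Δ3=1110 | 3Δ
t=9: Δ0=1110 Δ1=1100 | 1Δ
t=10: Δ0=1100 Δ1=1110 Δ2=1010 Δ3=0010 | 3Δ
t=11: Δ0=0010 Δ1=0000 | 1Δ
t=12: Δ0=0000 Δ1=0010 Δ2=0110 Δ3=1110 | 3Δ
t=13: Δ0=1110 Δ1=1100 | 1Δ
t=14: Δ0=1100 Δ1=1110 Δ2=1010 Δ3=0010 | 3Δ
t=15: Δ0=0010 Δ1=0000 | 1Δ
t=16: Δ0=0000 Δ1=0010 Δ2=0110 Δ3=1110 | 3Δ
t=17: Δ0=1110 Δ1=1100 | 1Δ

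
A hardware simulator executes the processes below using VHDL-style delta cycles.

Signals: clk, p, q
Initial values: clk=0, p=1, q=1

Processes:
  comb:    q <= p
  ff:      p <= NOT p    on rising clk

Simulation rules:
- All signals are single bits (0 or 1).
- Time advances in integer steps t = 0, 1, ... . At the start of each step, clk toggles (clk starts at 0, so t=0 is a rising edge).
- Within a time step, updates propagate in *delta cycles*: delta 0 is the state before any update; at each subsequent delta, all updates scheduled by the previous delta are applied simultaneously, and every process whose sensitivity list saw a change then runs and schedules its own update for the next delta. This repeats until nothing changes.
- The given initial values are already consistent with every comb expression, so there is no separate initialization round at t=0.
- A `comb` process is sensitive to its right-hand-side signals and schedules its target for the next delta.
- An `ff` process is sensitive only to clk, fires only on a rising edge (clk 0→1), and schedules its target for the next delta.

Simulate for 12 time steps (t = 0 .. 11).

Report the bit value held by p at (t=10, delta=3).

1

t0.Δ0 clk=0 q=1 p=1
t0.Δ1 clk=1 q=1 p=1
t0.Δ2 clk=1 q=1 p=0
t0.Δ3 clk=1 q=0 p=0
t1.Δ0 clk=1 q=0 p=0
t1.Δ1 clk=0 q=0 p=0
t2.Δ0 clk=0 q=0 p=0
t2.Δ1 clk=1 q=0 p=0
t2.Δ2 clk=1 q=0 p=1
t2.Δ3 clk=1 q=1 p=1
t3.Δ0 clk=1 q=1 p=1
t3.Δ1 clk=0 q=1 p=1
t4.Δ0 clk=0 q=1 p=1
t4.Δ1 clk=1 q=1 p=1
t4.Δ2 clk=1 q=1 p=0
t4.Δ3 clk=1 q=0 p=0
t5.Δ0 clk=1 q=0 p=0
t5.Δ1 clk=0 q=0 p=0
t6.Δ0 clk=0 q=0 p=0
t6.Δ1 clk=1 q=0 p=0
t6.Δ2 clk=1 q=0 p=1
t6.Δ3 clk=1 q=1 p=1
t7.Δ0 clk=1 q=1 p=1
t7.Δ1 clk=0 q=1 p=1
t8.Δ0 clk=0 q=1 p=1
t8.Δ1 clk=1 q=1 p=1
t8.Δ2 clk=1 q=1 p=0
t8.Δ3 clk=1 q=0 p=0
t9.Δ0 clk=1 q=0 p=0
t9.Δ1 clk=0 q=0 p=0
t10.Δ0 clk=0 q=0 p=0
t10.Δ1 clk=1 q=0 p=0
t10.Δ2 clk=1 q=0 p=1
t10.Δ3 clk=1 q=1 p=1
t11.Δ0 clk=1 q=1 p=1
t11.Δ1 clk=0 q=1 p=1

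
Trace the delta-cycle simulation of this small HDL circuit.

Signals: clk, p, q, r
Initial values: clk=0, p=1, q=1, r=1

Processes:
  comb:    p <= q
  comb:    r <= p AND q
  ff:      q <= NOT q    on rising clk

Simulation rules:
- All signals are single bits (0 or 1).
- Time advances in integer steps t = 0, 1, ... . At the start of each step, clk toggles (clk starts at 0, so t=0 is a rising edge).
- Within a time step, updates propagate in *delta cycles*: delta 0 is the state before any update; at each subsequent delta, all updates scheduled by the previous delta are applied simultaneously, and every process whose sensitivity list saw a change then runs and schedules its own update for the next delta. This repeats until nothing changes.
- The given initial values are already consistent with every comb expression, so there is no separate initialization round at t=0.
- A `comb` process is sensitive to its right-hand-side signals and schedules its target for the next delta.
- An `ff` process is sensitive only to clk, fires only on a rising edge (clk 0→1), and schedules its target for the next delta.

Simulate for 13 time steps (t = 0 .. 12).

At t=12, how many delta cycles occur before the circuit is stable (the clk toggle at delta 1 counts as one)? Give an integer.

t0.Δ0 p=1 r=1 q=1 clk=0
t0.Δ1 p=1 r=1 q=1 clk=1
t0.Δ2 p=1 r=1 q=0 clk=1
t0.Δ3 p=0 r=0 q=0 clk=1
t1.Δ0 p=0 r=0 q=0 clk=1
t1.Δ1 p=0 r=0 q=0 clk=0
t2.Δ0 p=0 r=0 q=0 clk=0
t2.Δ1 p=0 r=0 q=0 clk=1
t2.Δ2 p=0 r=0 q=1 clk=1
t2.Δ3 p=1 r=0 q=1 clk=1
t2.Δ4 p=1 r=1 q=1 clk=1
t3.Δ0 p=1 r=1 q=1 clk=1
t3.Δ1 p=1 r=1 q=1 clk=0
t4.Δ0 p=1 r=1 q=1 clk=0
t4.Δ1 p=1 r=1 q=1 clk=1
t4.Δ2 p=1 r=1 q=0 clk=1
t4.Δ3 p=0 r=0 q=0 clk=1
t5.Δ0 p=0 r=0 q=0 clk=1
t5.Δ1 p=0 r=0 q=0 clk=0
t6.Δ0 p=0 r=0 q=0 clk=0
t6.Δ1 p=0 r=0 q=0 clk=1
t6.Δ2 p=0 r=0 q=1 clk=1
t6.Δ3 p=1 r=0 q=1 clk=1
t6.Δ4 p=1 r=1 q=1 clk=1
t7.Δ0 p=1 r=1 q=1 clk=1
t7.Δ1 p=1 r=1 q=1 clk=0
t8.Δ0 p=1 r=1 q=1 clk=0
t8.Δ1 p=1 r=1 q=1 clk=1
t8.Δ2 p=1 r=1 q=0 clk=1
t8.Δ3 p=0 r=0 q=0 clk=1
t9.Δ0 p=0 r=0 q=0 clk=1
t9.Δ1 p=0 r=0 q=0 clk=0
t10.Δ0 p=0 r=0 q=0 clk=0
t10.Δ1 p=0 r=0 q=0 clk=1
t10.Δ2 p=0 r=0 q=1 clk=1
t10.Δ3 p=1 r=0 q=1 clk=1
t10.Δ4 p=1 r=1 q=1 clk=1
t11.Δ0 p=1 r=1 q=1 clk=1
t11.Δ1 p=1 r=1 q=1 clk=0
t12.Δ0 p=1 r=1 q=1 clk=0
t12.Δ1 p=1 r=1 q=1 clk=1
t12.Δ2 p=1 r=1 q=0 clk=1
t12.Δ3 p=0 r=0 q=0 clk=1

3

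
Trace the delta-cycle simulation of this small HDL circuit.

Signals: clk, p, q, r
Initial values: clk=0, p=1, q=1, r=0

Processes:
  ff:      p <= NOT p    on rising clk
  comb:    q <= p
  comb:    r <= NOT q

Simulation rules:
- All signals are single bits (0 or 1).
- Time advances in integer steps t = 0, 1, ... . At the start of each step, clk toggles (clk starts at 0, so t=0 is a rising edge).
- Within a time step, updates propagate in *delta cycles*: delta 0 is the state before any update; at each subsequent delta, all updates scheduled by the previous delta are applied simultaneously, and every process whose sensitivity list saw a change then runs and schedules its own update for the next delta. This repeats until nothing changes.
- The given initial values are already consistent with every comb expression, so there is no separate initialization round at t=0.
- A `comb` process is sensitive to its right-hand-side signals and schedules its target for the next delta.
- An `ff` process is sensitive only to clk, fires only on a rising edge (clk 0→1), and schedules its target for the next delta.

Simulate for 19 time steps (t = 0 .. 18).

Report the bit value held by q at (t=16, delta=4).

t=0 Δ0: clk=0 q=1 p=1 r=0
  Δ1: clk:0→1
  Δ2: p:1→0
  Δ3: q:1→0
  Δ4: r:0→1
  (4Δ to stable)
t=1 Δ0: clk=1 q=0 p=0 r=1
  Δ1: clk:1→0
  (1Δ to stable)
t=2 Δ0: clk=0 q=0 p=0 r=1
  Δ1: clk:0→1
  Δ2: p:0→1
  Δ3: q:0→1
  Δ4: r:1→0
  (4Δ to stable)
t=3 Δ0: clk=1 q=1 p=1 r=0
  Δ1: clk:1→0
  (1Δ to stable)
t=4 Δ0: clk=0 q=1 p=1 r=0
  Δ1: clk:0→1
  Δ2: p:1→0
  Δ3: q:1→0
  Δ4: r:0→1
  (4Δ to stable)
t=5 Δ0: clk=1 q=0 p=0 r=1
  Δ1: clk:1→0
  (1Δ to stable)
t=6 Δ0: clk=0 q=0 p=0 r=1
  Δ1: clk:0→1
  Δ2: p:0→1
  Δ3: q:0→1
  Δ4: r:1→0
  (4Δ to stable)
t=7 Δ0: clk=1 q=1 p=1 r=0
  Δ1: clk:1→0
  (1Δ to stable)
t=8 Δ0: clk=0 q=1 p=1 r=0
  Δ1: clk:0→1
  Δ2: p:1→0
  Δ3: q:1→0
  Δ4: r:0→1
  (4Δ to stable)
t=9 Δ0: clk=1 q=0 p=0 r=1
  Δ1: clk:1→0
  (1Δ to stable)
t=10 Δ0: clk=0 q=0 p=0 r=1
  Δ1: clk:0→1
  Δ2: p:0→1
  Δ3: q:0→1
  Δ4: r:1→0
  (4Δ to stable)
t=11 Δ0: clk=1 q=1 p=1 r=0
  Δ1: clk:1→0
  (1Δ to stable)
t=12 Δ0: clk=0 q=1 p=1 r=0
  Δ1: clk:0→1
  Δ2: p:1→0
  Δ3: q:1→0
  Δ4: r:0→1
  (4Δ to stable)
t=13 Δ0: clk=1 q=0 p=0 r=1
  Δ1: clk:1→0
  (1Δ to stable)
t=14 Δ0: clk=0 q=0 p=0 r=1
  Δ1: clk:0→1
  Δ2: p:0→1
  Δ3: q:0→1
  Δ4: r:1→0
  (4Δ to stable)
t=15 Δ0: clk=1 q=1 p=1 r=0
  Δ1: clk:1→0
  (1Δ to stable)
t=16 Δ0: clk=0 q=1 p=1 r=0
  Δ1: clk:0→1
  Δ2: p:1→0
  Δ3: q:1→0
  Δ4: r:0→1
  (4Δ to stable)
t=17 Δ0: clk=1 q=0 p=0 r=1
  Δ1: clk:1→0
  (1Δ to stable)
t=18 Δ0: clk=0 q=0 p=0 r=1
  Δ1: clk:0→1
  Δ2: p:0→1
  Δ3: q:0→1
  Δ4: r:1→0
  (4Δ to stable)

0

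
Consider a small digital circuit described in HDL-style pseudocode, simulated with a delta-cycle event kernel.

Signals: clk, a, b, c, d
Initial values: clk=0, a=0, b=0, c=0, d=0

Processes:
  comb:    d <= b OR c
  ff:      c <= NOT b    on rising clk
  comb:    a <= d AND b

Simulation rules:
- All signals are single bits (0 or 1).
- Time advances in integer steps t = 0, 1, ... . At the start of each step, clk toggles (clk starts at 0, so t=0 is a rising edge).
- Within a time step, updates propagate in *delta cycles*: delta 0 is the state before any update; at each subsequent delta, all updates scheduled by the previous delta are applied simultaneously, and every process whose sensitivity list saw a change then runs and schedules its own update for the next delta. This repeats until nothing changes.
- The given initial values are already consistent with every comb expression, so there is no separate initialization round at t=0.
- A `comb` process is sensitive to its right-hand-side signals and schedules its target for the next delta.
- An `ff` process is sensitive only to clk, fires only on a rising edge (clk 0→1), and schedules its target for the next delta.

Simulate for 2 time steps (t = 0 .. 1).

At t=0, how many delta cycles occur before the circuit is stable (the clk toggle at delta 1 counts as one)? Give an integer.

3

t=0 Δ0: c=0 d=0 a=0 b=0 clk=0
  Δ1: clk:0→1
  Δ2: c:0→1
  Δ3: d:0→1
  (3Δ to stable)
t=1 Δ0: c=1 d=1 a=0 b=0 clk=1
  Δ1: clk:1→0
  (1Δ to stable)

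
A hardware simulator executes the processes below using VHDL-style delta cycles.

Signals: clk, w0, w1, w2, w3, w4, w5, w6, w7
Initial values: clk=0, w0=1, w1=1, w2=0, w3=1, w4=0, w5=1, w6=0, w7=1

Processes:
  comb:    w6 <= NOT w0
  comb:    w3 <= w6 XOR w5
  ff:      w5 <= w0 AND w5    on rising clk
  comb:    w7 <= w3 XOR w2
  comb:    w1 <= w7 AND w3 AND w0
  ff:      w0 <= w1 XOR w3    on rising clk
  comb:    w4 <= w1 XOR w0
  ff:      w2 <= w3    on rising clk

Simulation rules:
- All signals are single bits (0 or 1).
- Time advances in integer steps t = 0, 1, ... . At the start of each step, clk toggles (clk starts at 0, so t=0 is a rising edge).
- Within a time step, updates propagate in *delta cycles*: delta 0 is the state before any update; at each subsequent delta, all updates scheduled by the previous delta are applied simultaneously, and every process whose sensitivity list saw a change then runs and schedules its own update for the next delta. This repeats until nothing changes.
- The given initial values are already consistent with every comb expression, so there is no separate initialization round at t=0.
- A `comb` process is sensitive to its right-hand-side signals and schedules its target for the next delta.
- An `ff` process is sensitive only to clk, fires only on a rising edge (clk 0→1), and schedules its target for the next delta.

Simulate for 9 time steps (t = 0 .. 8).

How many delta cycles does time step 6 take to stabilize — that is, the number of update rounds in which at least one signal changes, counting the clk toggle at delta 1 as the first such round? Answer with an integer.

5

t=0 Δ0: w0=1 w2=0 clk=0 w4=0 w3=1 w7=1 w5=1 w6=0 w1=1
  Δ1: clk:0→1
  Δ2: w0:1→0, w2:0→1
  Δ3: w4:0→1, w7:1→0, w6:0→1, w1:1→0
  Δ4: w4:1→0, w3:1→0
  Δ5: w7:0→1
  (5Δ to stable)
t=1 Δ0: w0=0 w2=1 clk=1 w4=0 w3=0 w7=1 w5=1 w6=1 w1=0
  Δ1: clk:1→0
  (1Δ to stable)
t=2 Δ0: w0=0 w2=1 clk=0 w4=0 w3=0 w7=1 w5=1 w6=1 w1=0
  Δ1: clk:0→1
  Δ2: w2:1→0, w5:1→0
  Δ3: w3:0→1, w7:1→0
  Δ4: w7:0→1
  (4Δ to stable)
t=3 Δ0: w0=0 w2=0 clk=1 w4=0 w3=1 w7=1 w5=0 w6=1 w1=0
  Δ1: clk:1→0
  (1Δ to stable)
t=4 Δ0: w0=0 w2=0 clk=0 w4=0 w3=1 w7=1 w5=0 w6=1 w1=0
  Δ1: clk:0→1
  Δ2: w0:0→1, w2:0→1
  Δ3: w4:0→1, w7:1→0, w6:1→0, w1:0→1
  Δ4: w4:1→0, w3:1→0, w1:1→0
  Δ5: w4:0→1, w7:0→1
  (5Δ to stable)
t=5 Δ0: w0=1 w2=1 clk=1 w4=1 w3=0 w7=1 w5=0 w6=0 w1=0
  Δ1: clk:1→0
  (1Δ to stable)
t=6 Δ0: w0=1 w2=1 clk=0 w4=1 w3=0 w7=1 w5=0 w6=0 w1=0
  Δ1: clk:0→1
  Δ2: w0:1→0, w2:1→0
  Δ3: w4:1→0, w7:1→0, w6:0→1
  Δ4: w3:0→1
  Δ5: w7:0→1
  (5Δ to stable)
t=7 Δ0: w0=0 w2=0 clk=1 w4=0 w3=1 w7=1 w5=0 w6=1 w1=0
  Δ1: clk:1→0
  (1Δ to stable)
t=8 Δ0: w0=0 w2=0 clk=0 w4=0 w3=1 w7=1 w5=0 w6=1 w1=0
  Δ1: clk:0→1
  Δ2: w0:0→1, w2:0→1
  Δ3: w4:0→1, w7:1→0, w6:1→0, w1:0→1
  Δ4: w4:1→0, w3:1→0, w1:1→0
  Δ5: w4:0→1, w7:0→1
  (5Δ to stable)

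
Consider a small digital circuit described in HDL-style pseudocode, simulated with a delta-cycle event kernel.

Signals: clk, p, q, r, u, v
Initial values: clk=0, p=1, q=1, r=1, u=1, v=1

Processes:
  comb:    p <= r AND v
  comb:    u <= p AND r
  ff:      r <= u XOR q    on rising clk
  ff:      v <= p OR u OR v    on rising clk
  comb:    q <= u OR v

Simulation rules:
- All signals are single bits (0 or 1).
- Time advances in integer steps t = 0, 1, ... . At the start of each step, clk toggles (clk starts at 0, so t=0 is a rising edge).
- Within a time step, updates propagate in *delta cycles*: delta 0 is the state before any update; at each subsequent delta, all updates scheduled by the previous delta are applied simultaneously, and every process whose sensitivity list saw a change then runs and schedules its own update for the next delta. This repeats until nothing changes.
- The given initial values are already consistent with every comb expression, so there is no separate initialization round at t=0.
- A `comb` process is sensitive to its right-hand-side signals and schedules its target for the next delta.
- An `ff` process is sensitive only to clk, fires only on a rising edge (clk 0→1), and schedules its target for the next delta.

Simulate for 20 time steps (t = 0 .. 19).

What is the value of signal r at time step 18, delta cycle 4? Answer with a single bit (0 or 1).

1

t0.Δ0 u=1 v=1 p=1 r=1 q=1 clk=0
t0.Δ1 u=1 v=1 p=1 r=1 q=1 clk=1
t0.Δ2 u=1 v=1 p=1 r=0 q=1 clk=1
t0.Δ3 u=0 v=1 p=0 r=0 q=1 clk=1
t1.Δ0 u=0 v=1 p=0 r=0 q=1 clk=1
t1.Δ1 u=0 v=1 p=0 r=0 q=1 clk=0
t2.Δ0 u=0 v=1 p=0 r=0 q=1 clk=0
t2.Δ1 u=0 v=1 p=0 r=0 q=1 clk=1
t2.Δ2 u=0 v=1 p=0 r=1 q=1 clk=1
t2.Δ3 u=0 v=1 p=1 r=1 q=1 clk=1
t2.Δ4 u=1 v=1 p=1 r=1 q=1 clk=1
t3.Δ0 u=1 v=1 p=1 r=1 q=1 clk=1
t3.Δ1 u=1 v=1 p=1 r=1 q=1 clk=0
t4.Δ0 u=1 v=1 p=1 r=1 q=1 clk=0
t4.Δ1 u=1 v=1 p=1 r=1 q=1 clk=1
t4.Δ2 u=1 v=1 p=1 r=0 q=1 clk=1
t4.Δ3 u=0 v=1 p=0 r=0 q=1 clk=1
t5.Δ0 u=0 v=1 p=0 r=0 q=1 clk=1
t5.Δ1 u=0 v=1 p=0 r=0 q=1 clk=0
t6.Δ0 u=0 v=1 p=0 r=0 q=1 clk=0
t6.Δ1 u=0 v=1 p=0 r=0 q=1 clk=1
t6.Δ2 u=0 v=1 p=0 r=1 q=1 clk=1
t6.Δ3 u=0 v=1 p=1 r=1 q=1 clk=1
t6.Δ4 u=1 v=1 p=1 r=1 q=1 clk=1
t7.Δ0 u=1 v=1 p=1 r=1 q=1 clk=1
t7.Δ1 u=1 v=1 p=1 r=1 q=1 clk=0
t8.Δ0 u=1 v=1 p=1 r=1 q=1 clk=0
t8.Δ1 u=1 v=1 p=1 r=1 q=1 clk=1
t8.Δ2 u=1 v=1 p=1 r=0 q=1 clk=1
t8.Δ3 u=0 v=1 p=0 r=0 q=1 clk=1
t9.Δ0 u=0 v=1 p=0 r=0 q=1 clk=1
t9.Δ1 u=0 v=1 p=0 r=0 q=1 clk=0
t10.Δ0 u=0 v=1 p=0 r=0 q=1 clk=0
t10.Δ1 u=0 v=1 p=0 r=0 q=1 clk=1
t10.Δ2 u=0 v=1 p=0 r=1 q=1 clk=1
t10.Δ3 u=0 v=1 p=1 r=1 q=1 clk=1
t10.Δ4 u=1 v=1 p=1 r=1 q=1 clk=1
t11.Δ0 u=1 v=1 p=1 r=1 q=1 clk=1
t11.Δ1 u=1 v=1 p=1 r=1 q=1 clk=0
t12.Δ0 u=1 v=1 p=1 r=1 q=1 clk=0
t12.Δ1 u=1 v=1 p=1 r=1 q=1 clk=1
t12.Δ2 u=1 v=1 p=1 r=0 q=1 clk=1
t12.Δ3 u=0 v=1 p=0 r=0 q=1 clk=1
t13.Δ0 u=0 v=1 p=0 r=0 q=1 clk=1
t13.Δ1 u=0 v=1 p=0 r=0 q=1 clk=0
t14.Δ0 u=0 v=1 p=0 r=0 q=1 clk=0
t14.Δ1 u=0 v=1 p=0 r=0 q=1 clk=1
t14.Δ2 u=0 v=1 p=0 r=1 q=1 clk=1
t14.Δ3 u=0 v=1 p=1 r=1 q=1 clk=1
t14.Δ4 u=1 v=1 p=1 r=1 q=1 clk=1
t15.Δ0 u=1 v=1 p=1 r=1 q=1 clk=1
t15.Δ1 u=1 v=1 p=1 r=1 q=1 clk=0
t16.Δ0 u=1 v=1 p=1 r=1 q=1 clk=0
t16.Δ1 u=1 v=1 p=1 r=1 q=1 clk=1
t16.Δ2 u=1 v=1 p=1 r=0 q=1 clk=1
t16.Δ3 u=0 v=1 p=0 r=0 q=1 clk=1
t17.Δ0 u=0 v=1 p=0 r=0 q=1 clk=1
t17.Δ1 u=0 v=1 p=0 r=0 q=1 clk=0
t18.Δ0 u=0 v=1 p=0 r=0 q=1 clk=0
t18.Δ1 u=0 v=1 p=0 r=0 q=1 clk=1
t18.Δ2 u=0 v=1 p=0 r=1 q=1 clk=1
t18.Δ3 u=0 v=1 p=1 r=1 q=1 clk=1
t18.Δ4 u=1 v=1 p=1 r=1 q=1 clk=1
t19.Δ0 u=1 v=1 p=1 r=1 q=1 clk=1
t19.Δ1 u=1 v=1 p=1 r=1 q=1 clk=0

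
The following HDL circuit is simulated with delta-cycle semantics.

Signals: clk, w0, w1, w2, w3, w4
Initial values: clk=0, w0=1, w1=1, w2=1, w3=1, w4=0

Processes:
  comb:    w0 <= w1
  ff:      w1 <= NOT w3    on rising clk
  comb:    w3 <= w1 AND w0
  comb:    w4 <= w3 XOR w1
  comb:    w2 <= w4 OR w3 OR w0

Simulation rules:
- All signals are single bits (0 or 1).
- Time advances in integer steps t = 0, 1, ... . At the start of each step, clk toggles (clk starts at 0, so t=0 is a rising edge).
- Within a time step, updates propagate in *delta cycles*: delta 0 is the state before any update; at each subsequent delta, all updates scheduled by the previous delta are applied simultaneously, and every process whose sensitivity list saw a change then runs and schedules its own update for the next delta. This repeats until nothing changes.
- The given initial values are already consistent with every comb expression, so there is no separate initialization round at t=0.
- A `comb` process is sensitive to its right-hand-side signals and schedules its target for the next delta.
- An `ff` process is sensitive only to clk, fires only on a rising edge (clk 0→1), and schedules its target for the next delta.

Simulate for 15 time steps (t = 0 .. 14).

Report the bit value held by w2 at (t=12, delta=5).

0

t0.Δ0 w2=1 w4=0 w3=1 clk=0 w1=1 w0=1
t0.Δ1 w2=1 w4=0 w3=1 clk=1 w1=1 w0=1
t0.Δ2 w2=1 w4=0 w3=1 clk=1 w1=0 w0=1
t0.Δ3 w2=1 w4=1 w3=0 clk=1 w1=0 w0=0
t0.Δ4 w2=1 w4=0 w3=0 clk=1 w1=0 w0=0
t0.Δ5 w2=0 w4=0 w3=0 clk=1 w1=0 w0=0
t1.Δ0 w2=0 w4=0 w3=0 clk=1 w1=0 w0=0
t1.Δ1 w2=0 w4=0 w3=0 clk=0 w1=0 w0=0
t2.Δ0 w2=0 w4=0 w3=0 clk=0 w1=0 w0=0
t2.Δ1 w2=0 w4=0 w3=0 clk=1 w1=0 w0=0
t2.Δ2 w2=0 w4=0 w3=0 clk=1 w1=1 w0=0
t2.Δ3 w2=0 w4=1 w3=0 clk=1 w1=1 w0=1
t2.Δ4 w2=1 w4=1 w3=1 clk=1 w1=1 w0=1
t2.Δ5 w2=1 w4=0 w3=1 clk=1 w1=1 w0=1
t3.Δ0 w2=1 w4=0 w3=1 clk=1 w1=1 w0=1
t3.Δ1 w2=1 w4=0 w3=1 clk=0 w1=1 w0=1
t4.Δ0 w2=1 w4=0 w3=1 clk=0 w1=1 w0=1
t4.Δ1 w2=1 w4=0 w3=1 clk=1 w1=1 w0=1
t4.Δ2 w2=1 w4=0 w3=1 clk=1 w1=0 w0=1
t4.Δ3 w2=1 w4=1 w3=0 clk=1 w1=0 w0=0
t4.Δ4 w2=1 w4=0 w3=0 clk=1 w1=0 w0=0
t4.Δ5 w2=0 w4=0 w3=0 clk=1 w1=0 w0=0
t5.Δ0 w2=0 w4=0 w3=0 clk=1 w1=0 w0=0
t5.Δ1 w2=0 w4=0 w3=0 clk=0 w1=0 w0=0
t6.Δ0 w2=0 w4=0 w3=0 clk=0 w1=0 w0=0
t6.Δ1 w2=0 w4=0 w3=0 clk=1 w1=0 w0=0
t6.Δ2 w2=0 w4=0 w3=0 clk=1 w1=1 w0=0
t6.Δ3 w2=0 w4=1 w3=0 clk=1 w1=1 w0=1
t6.Δ4 w2=1 w4=1 w3=1 clk=1 w1=1 w0=1
t6.Δ5 w2=1 w4=0 w3=1 clk=1 w1=1 w0=1
t7.Δ0 w2=1 w4=0 w3=1 clk=1 w1=1 w0=1
t7.Δ1 w2=1 w4=0 w3=1 clk=0 w1=1 w0=1
t8.Δ0 w2=1 w4=0 w3=1 clk=0 w1=1 w0=1
t8.Δ1 w2=1 w4=0 w3=1 clk=1 w1=1 w0=1
t8.Δ2 w2=1 w4=0 w3=1 clk=1 w1=0 w0=1
t8.Δ3 w2=1 w4=1 w3=0 clk=1 w1=0 w0=0
t8.Δ4 w2=1 w4=0 w3=0 clk=1 w1=0 w0=0
t8.Δ5 w2=0 w4=0 w3=0 clk=1 w1=0 w0=0
t9.Δ0 w2=0 w4=0 w3=0 clk=1 w1=0 w0=0
t9.Δ1 w2=0 w4=0 w3=0 clk=0 w1=0 w0=0
t10.Δ0 w2=0 w4=0 w3=0 clk=0 w1=0 w0=0
t10.Δ1 w2=0 w4=0 w3=0 clk=1 w1=0 w0=0
t10.Δ2 w2=0 w4=0 w3=0 clk=1 w1=1 w0=0
t10.Δ3 w2=0 w4=1 w3=0 clk=1 w1=1 w0=1
t10.Δ4 w2=1 w4=1 w3=1 clk=1 w1=1 w0=1
t10.Δ5 w2=1 w4=0 w3=1 clk=1 w1=1 w0=1
t11.Δ0 w2=1 w4=0 w3=1 clk=1 w1=1 w0=1
t11.Δ1 w2=1 w4=0 w3=1 clk=0 w1=1 w0=1
t12.Δ0 w2=1 w4=0 w3=1 clk=0 w1=1 w0=1
t12.Δ1 w2=1 w4=0 w3=1 clk=1 w1=1 w0=1
t12.Δ2 w2=1 w4=0 w3=1 clk=1 w1=0 w0=1
t12.Δ3 w2=1 w4=1 w3=0 clk=1 w1=0 w0=0
t12.Δ4 w2=1 w4=0 w3=0 clk=1 w1=0 w0=0
t12.Δ5 w2=0 w4=0 w3=0 clk=1 w1=0 w0=0
t13.Δ0 w2=0 w4=0 w3=0 clk=1 w1=0 w0=0
t13.Δ1 w2=0 w4=0 w3=0 clk=0 w1=0 w0=0
t14.Δ0 w2=0 w4=0 w3=0 clk=0 w1=0 w0=0
t14.Δ1 w2=0 w4=0 w3=0 clk=1 w1=0 w0=0
t14.Δ2 w2=0 w4=0 w3=0 clk=1 w1=1 w0=0
t14.Δ3 w2=0 w4=1 w3=0 clk=1 w1=1 w0=1
t14.Δ4 w2=1 w4=1 w3=1 clk=1 w1=1 w0=1
t14.Δ5 w2=1 w4=0 w3=1 clk=1 w1=1 w0=1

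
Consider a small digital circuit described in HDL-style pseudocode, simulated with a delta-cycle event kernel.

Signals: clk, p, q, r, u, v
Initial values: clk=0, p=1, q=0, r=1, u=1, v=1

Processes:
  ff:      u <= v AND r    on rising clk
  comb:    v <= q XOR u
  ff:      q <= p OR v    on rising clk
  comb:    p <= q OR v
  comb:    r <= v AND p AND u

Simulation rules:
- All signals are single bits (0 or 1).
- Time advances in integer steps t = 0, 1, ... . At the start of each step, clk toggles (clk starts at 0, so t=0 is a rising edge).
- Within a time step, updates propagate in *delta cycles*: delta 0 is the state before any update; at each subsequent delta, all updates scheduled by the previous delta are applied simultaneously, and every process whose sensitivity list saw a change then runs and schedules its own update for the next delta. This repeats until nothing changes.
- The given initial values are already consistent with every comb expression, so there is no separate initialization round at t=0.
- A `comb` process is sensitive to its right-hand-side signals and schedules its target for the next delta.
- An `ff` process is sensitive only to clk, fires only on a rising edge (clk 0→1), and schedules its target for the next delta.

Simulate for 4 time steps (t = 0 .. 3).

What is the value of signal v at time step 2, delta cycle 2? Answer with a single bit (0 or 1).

t0.Δ0 clk=0 u=1 p=1 v=1 q=0 r=1
t0.Δ1 clk=1 u=1 p=1 v=1 q=0 r=1
t0.Δ2 clk=1 u=1 p=1 v=1 q=1 r=1
t0.Δ3 clk=1 u=1 p=1 v=0 q=1 r=1
t0.Δ4 clk=1 u=1 p=1 v=0 q=1 r=0
t1.Δ0 clk=1 u=1 p=1 v=0 q=1 r=0
t1.Δ1 clk=0 u=1 p=1 v=0 q=1 r=0
t2.Δ0 clk=0 u=1 p=1 v=0 q=1 r=0
t2.Δ1 clk=1 u=1 p=1 v=0 q=1 r=0
t2.Δ2 clk=1 u=0 p=1 v=0 q=1 r=0
t2.Δ3 clk=1 u=0 p=1 v=1 q=1 r=0
t3.Δ0 clk=1 u=0 p=1 v=1 q=1 r=0
t3.Δ1 clk=0 u=0 p=1 v=1 q=1 r=0

0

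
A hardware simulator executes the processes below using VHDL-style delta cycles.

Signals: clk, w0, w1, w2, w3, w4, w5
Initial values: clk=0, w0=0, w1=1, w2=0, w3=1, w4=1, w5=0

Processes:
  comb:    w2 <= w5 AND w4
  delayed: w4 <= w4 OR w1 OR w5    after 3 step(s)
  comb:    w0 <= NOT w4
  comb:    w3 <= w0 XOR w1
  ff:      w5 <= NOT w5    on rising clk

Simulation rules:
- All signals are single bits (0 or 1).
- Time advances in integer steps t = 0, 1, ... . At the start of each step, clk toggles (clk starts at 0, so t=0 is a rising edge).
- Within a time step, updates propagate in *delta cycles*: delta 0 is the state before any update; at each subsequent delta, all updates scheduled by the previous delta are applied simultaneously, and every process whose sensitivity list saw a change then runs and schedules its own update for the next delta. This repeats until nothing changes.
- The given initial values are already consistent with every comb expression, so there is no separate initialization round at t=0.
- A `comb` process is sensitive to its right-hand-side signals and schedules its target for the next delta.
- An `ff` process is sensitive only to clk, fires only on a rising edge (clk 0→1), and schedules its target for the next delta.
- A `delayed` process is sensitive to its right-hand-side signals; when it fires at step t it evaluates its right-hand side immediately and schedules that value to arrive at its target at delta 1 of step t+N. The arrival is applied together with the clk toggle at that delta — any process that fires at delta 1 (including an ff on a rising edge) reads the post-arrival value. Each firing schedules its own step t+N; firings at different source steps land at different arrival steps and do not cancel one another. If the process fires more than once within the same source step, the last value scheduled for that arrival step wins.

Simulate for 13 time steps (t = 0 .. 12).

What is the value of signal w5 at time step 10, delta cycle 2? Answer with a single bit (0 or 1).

t0.Δ0 w1=1 w2=0 w4=1 w3=1 clk=0 w5=0 w0=0
t0.Δ1 w1=1 w2=0 w4=1 w3=1 clk=1 w5=0 w0=0
t0.Δ2 w1=1 w2=0 w4=1 w3=1 clk=1 w5=1 w0=0
t0.Δ3 w1=1 w2=1 w4=1 w3=1 clk=1 w5=1 w0=0
t1.Δ0 w1=1 w2=1 w4=1 w3=1 clk=1 w5=1 w0=0
t1.Δ1 w1=1 w2=1 w4=1 w3=1 clk=0 w5=1 w0=0
t2.Δ0 w1=1 w2=1 w4=1 w3=1 clk=0 w5=1 w0=0
t2.Δ1 w1=1 w2=1 w4=1 w3=1 clk=1 w5=1 w0=0
t2.Δ2 w1=1 w2=1 w4=1 w3=1 clk=1 w5=0 w0=0
t2.Δ3 w1=1 w2=0 w4=1 w3=1 clk=1 w5=0 w0=0
t3.Δ0 w1=1 w2=0 w4=1 w3=1 clk=1 w5=0 w0=0
t3.Δ1 w1=1 w2=0 w4=1 w3=1 clk=0 w5=0 w0=0
t4.Δ0 w1=1 w2=0 w4=1 w3=1 clk=0 w5=0 w0=0
t4.Δ1 w1=1 w2=0 w4=1 w3=1 clk=1 w5=0 w0=0
t4.Δ2 w1=1 w2=0 w4=1 w3=1 clk=1 w5=1 w0=0
t4.Δ3 w1=1 w2=1 w4=1 w3=1 clk=1 w5=1 w0=0
t5.Δ0 w1=1 w2=1 w4=1 w3=1 clk=1 w5=1 w0=0
t5.Δ1 w1=1 w2=1 w4=1 w3=1 clk=0 w5=1 w0=0
t6.Δ0 w1=1 w2=1 w4=1 w3=1 clk=0 w5=1 w0=0
t6.Δ1 w1=1 w2=1 w4=1 w3=1 clk=1 w5=1 w0=0
t6.Δ2 w1=1 w2=1 w4=1 w3=1 clk=1 w5=0 w0=0
t6.Δ3 w1=1 w2=0 w4=1 w3=1 clk=1 w5=0 w0=0
t7.Δ0 w1=1 w2=0 w4=1 w3=1 clk=1 w5=0 w0=0
t7.Δ1 w1=1 w2=0 w4=1 w3=1 clk=0 w5=0 w0=0
t8.Δ0 w1=1 w2=0 w4=1 w3=1 clk=0 w5=0 w0=0
t8.Δ1 w1=1 w2=0 w4=1 w3=1 clk=1 w5=0 w0=0
t8.Δ2 w1=1 w2=0 w4=1 w3=1 clk=1 w5=1 w0=0
t8.Δ3 w1=1 w2=1 w4=1 w3=1 clk=1 w5=1 w0=0
t9.Δ0 w1=1 w2=1 w4=1 w3=1 clk=1 w5=1 w0=0
t9.Δ1 w1=1 w2=1 w4=1 w3=1 clk=0 w5=1 w0=0
t10.Δ0 w1=1 w2=1 w4=1 w3=1 clk=0 w5=1 w0=0
t10.Δ1 w1=1 w2=1 w4=1 w3=1 clk=1 w5=1 w0=0
t10.Δ2 w1=1 w2=1 w4=1 w3=1 clk=1 w5=0 w0=0
t10.Δ3 w1=1 w2=0 w4=1 w3=1 clk=1 w5=0 w0=0
t11.Δ0 w1=1 w2=0 w4=1 w3=1 clk=1 w5=0 w0=0
t11.Δ1 w1=1 w2=0 w4=1 w3=1 clk=0 w5=0 w0=0
t12.Δ0 w1=1 w2=0 w4=1 w3=1 clk=0 w5=0 w0=0
t12.Δ1 w1=1 w2=0 w4=1 w3=1 clk=1 w5=0 w0=0
t12.Δ2 w1=1 w2=0 w4=1 w3=1 clk=1 w5=1 w0=0
t12.Δ3 w1=1 w2=1 w4=1 w3=1 clk=1 w5=1 w0=0

0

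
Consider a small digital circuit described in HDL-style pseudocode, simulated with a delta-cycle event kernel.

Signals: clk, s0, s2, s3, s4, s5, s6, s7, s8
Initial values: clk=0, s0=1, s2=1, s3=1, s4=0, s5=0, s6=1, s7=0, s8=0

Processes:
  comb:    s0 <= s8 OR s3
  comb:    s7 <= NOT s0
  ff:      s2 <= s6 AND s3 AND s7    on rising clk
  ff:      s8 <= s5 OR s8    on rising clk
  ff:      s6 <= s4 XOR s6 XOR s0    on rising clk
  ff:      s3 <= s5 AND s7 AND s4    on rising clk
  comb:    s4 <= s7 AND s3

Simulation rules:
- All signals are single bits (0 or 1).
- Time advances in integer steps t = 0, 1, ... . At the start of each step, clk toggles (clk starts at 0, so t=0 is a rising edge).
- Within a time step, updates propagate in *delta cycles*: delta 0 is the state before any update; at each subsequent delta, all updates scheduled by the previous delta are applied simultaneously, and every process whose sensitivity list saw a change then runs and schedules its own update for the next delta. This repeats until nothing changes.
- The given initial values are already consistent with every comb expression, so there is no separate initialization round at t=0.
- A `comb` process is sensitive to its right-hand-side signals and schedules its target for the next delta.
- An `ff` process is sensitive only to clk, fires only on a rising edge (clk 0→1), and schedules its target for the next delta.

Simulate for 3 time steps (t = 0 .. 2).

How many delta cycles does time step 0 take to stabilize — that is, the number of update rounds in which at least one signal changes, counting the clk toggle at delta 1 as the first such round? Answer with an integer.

[bits: s7,s2,s5,clk,s8,s0,s6,s4,s3]
t=0: Δ0=010001101 Δ1=010101101 Δ2=000101000 Δ3=000100000 Δ4=100100000 | 4Δ
t=1: Δ0=100100000 Δ1=100000000 | 1Δ
t=2: Δ0=100000000 Δ1=100100000 | 1Δ

4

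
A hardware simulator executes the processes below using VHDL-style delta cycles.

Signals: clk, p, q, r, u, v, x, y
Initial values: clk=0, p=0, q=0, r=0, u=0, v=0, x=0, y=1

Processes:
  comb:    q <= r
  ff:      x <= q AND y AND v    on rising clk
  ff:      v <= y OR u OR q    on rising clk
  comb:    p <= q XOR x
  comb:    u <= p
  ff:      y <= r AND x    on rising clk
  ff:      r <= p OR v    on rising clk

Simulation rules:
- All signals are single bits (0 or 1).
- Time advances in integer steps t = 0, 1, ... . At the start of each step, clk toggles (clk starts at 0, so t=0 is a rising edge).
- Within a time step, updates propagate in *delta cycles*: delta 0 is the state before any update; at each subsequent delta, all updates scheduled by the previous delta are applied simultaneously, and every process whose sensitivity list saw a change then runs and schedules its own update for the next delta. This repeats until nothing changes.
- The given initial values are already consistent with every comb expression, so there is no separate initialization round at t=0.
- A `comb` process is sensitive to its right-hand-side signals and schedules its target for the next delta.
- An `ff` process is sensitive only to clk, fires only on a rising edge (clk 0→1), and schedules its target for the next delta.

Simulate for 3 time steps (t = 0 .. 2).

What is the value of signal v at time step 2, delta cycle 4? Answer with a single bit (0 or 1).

t0.Δ0 v=0 q=0 u=0 clk=0 r=0 y=1 p=0 x=0
t0.Δ1 v=0 q=0 u=0 clk=1 r=0 y=1 p=0 x=0
t0.Δ2 v=1 q=0 u=0 clk=1 r=0 y=0 p=0 x=0
t1.Δ0 v=1 q=0 u=0 clk=1 r=0 y=0 p=0 x=0
t1.Δ1 v=1 q=0 u=0 clk=0 r=0 y=0 p=0 x=0
t2.Δ0 v=1 q=0 u=0 clk=0 r=0 y=0 p=0 x=0
t2.Δ1 v=1 q=0 u=0 clk=1 r=0 y=0 p=0 x=0
t2.Δ2 v=0 q=0 u=0 clk=1 r=1 y=0 p=0 x=0
t2.Δ3 v=0 q=1 u=0 clk=1 r=1 y=0 p=0 x=0
t2.Δ4 v=0 q=1 u=0 clk=1 r=1 y=0 p=1 x=0
t2.Δ5 v=0 q=1 u=1 clk=1 r=1 y=0 p=1 x=0

0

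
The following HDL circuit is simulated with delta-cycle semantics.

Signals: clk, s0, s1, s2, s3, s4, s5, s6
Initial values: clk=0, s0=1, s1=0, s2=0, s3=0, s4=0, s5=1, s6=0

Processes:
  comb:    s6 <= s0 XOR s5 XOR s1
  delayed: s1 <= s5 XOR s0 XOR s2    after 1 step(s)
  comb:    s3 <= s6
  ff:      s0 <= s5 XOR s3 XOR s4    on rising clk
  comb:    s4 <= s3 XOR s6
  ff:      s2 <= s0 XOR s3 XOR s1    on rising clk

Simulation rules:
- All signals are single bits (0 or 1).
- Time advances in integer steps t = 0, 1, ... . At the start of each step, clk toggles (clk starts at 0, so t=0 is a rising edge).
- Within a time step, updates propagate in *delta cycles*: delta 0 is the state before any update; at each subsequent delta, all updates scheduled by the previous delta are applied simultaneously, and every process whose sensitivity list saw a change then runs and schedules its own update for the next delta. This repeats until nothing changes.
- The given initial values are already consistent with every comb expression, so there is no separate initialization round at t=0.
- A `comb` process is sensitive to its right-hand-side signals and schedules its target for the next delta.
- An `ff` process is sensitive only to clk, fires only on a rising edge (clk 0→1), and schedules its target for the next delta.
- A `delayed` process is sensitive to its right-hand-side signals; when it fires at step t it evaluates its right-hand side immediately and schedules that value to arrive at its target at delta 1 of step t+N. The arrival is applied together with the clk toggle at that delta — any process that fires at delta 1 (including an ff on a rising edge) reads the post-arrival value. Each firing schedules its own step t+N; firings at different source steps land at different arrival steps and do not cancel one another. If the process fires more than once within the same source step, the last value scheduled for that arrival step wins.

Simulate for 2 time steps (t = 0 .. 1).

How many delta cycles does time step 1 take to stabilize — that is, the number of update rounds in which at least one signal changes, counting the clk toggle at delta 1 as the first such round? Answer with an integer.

4

t0.Δ0 s3=0 s0=1 s1=0 s5=1 s6=0 s4=0 s2=0 clk=0
t0.Δ1 s3=0 s0=1 s1=0 s5=1 s6=0 s4=0 s2=0 clk=1
t0.Δ2 s3=0 s0=1 s1=0 s5=1 s6=0 s4=0 s2=1 clk=1
t1.Δ0 s3=0 s0=1 s1=0 s5=1 s6=0 s4=0 s2=1 clk=1
t1.Δ1 s3=0 s0=1 s1=1 s5=1 s6=0 s4=0 s2=1 clk=0
t1.Δ2 s3=0 s0=1 s1=1 s5=1 s6=1 s4=0 s2=1 clk=0
t1.Δ3 s3=1 s0=1 s1=1 s5=1 s6=1 s4=1 s2=1 clk=0
t1.Δ4 s3=1 s0=1 s1=1 s5=1 s6=1 s4=0 s2=1 clk=0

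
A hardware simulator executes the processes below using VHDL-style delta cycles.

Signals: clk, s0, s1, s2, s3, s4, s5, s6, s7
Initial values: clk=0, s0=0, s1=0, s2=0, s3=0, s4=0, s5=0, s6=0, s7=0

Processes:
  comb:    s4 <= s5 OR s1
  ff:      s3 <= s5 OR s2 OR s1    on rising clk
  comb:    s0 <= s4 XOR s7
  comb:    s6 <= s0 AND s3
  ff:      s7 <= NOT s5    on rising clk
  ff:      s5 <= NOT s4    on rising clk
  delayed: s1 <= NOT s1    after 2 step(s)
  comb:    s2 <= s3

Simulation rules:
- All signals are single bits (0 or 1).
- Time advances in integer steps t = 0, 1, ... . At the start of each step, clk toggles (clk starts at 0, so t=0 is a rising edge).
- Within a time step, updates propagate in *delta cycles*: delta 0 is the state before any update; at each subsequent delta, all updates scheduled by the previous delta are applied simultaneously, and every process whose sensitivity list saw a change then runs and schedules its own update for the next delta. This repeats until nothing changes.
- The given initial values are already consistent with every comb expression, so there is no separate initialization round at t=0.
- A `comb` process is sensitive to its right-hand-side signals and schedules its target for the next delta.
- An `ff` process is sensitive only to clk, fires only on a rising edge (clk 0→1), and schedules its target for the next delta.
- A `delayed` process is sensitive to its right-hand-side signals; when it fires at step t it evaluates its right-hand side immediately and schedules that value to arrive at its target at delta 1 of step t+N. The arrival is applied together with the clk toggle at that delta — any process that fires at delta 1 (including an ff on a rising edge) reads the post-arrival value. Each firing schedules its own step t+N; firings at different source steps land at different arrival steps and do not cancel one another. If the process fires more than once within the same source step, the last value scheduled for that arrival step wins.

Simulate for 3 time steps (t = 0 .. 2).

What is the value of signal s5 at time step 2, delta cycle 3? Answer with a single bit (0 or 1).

t=0 Δ0: s5=0 clk=0 s1=0 s0=0 s6=0 s7=0 s2=0 s4=0 s3=0
  Δ1: clk:0→1
  Δ2: s5:0→1, s7:0→1
  Δ3: s0:0→1, s4:0→1
  Δ4: s0:1→0
  (4Δ to stable)
t=1 Δ0: s5=1 clk=1 s1=0 s0=0 s6=0 s7=1 s2=0 s4=1 s3=0
  Δ1: clk:1→0
  (1Δ to stable)
t=2 Δ0: s5=1 clk=0 s1=0 s0=0 s6=0 s7=1 s2=0 s4=1 s3=0
  Δ1: clk:0→1
  Δ2: s5:1→0, s7:1→0, s3:0→1
  Δ3: s0:0→1, s2:0→1, s4:1→0
  Δ4: s0:1→0, s6:0→1
  Δ5: s6:1→0
  (5Δ to stable)

0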